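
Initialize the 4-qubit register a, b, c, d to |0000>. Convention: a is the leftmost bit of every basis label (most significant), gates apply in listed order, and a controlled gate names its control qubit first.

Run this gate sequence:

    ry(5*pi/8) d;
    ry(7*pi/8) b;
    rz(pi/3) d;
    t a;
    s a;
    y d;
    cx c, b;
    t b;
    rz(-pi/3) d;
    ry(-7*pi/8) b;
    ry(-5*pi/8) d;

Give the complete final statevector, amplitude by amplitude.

The final amplitudes are -I*exp(I*pi/3)*sin(5*pi/16)*cos(5*pi/16)*cos(7*pi/16)**2 + I*exp(-I*pi/3)*sin(5*pi/16)*cos(5*pi/16)*cos(7*pi/16)**2 - I*exp(7*I*pi/12)*sin(5*pi/16)*sin(7*pi/16)**2*cos(5*pi/16) + I*exp(-I*pi/12)*sin(5*pi/16)*sin(7*pi/16)**2*cos(5*pi/16) on |0000>, I*exp(7*I*pi/12)*sin(5*pi/16)**2*sin(7*pi/16)**2 + I*exp(-I*pi/3)*cos(5*pi/16)**2*cos(7*pi/16)**2 + I*exp(I*pi/3)*sin(5*pi/16)**2*cos(7*pi/16)**2 + I*exp(-I*pi/12)*sin(7*pi/16)**2*cos(5*pi/16)**2 on |0001>, -I*exp(-I*pi/3)*sin(5*pi/16)*sin(7*pi/16)*cos(5*pi/16)*cos(7*pi/16) - I*exp(7*I*pi/12)*sin(5*pi/16)*sin(7*pi/16)*cos(5*pi/16)*cos(7*pi/16) + I*exp(I*pi/3)*sin(5*pi/16)*sin(7*pi/16)*cos(5*pi/16)*cos(7*pi/16) + I*exp(-I*pi/12)*sin(5*pi/16)*sin(7*pi/16)*cos(5*pi/16)*cos(7*pi/16) on |0100>, -I*exp(I*pi/3)*sin(5*pi/16)**2*sin(7*pi/16)*cos(7*pi/16) + I*exp(7*I*pi/12)*sin(5*pi/16)**2*sin(7*pi/16)*cos(7*pi/16) - I*exp(-I*pi/3)*sin(7*pi/16)*cos(5*pi/16)**2*cos(7*pi/16) + I*exp(-I*pi/12)*sin(7*pi/16)*cos(5*pi/16)**2*cos(7*pi/16) on |0101>, and 0 on every other basis state.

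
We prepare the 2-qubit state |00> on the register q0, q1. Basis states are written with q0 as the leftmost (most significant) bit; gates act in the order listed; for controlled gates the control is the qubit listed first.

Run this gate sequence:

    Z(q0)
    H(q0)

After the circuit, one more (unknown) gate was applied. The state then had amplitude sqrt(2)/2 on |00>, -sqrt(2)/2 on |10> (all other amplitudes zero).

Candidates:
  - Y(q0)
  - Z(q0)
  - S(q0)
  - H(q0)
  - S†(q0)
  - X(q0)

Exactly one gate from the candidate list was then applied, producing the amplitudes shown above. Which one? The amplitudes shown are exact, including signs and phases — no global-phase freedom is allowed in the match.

The applied gate was Z(q0).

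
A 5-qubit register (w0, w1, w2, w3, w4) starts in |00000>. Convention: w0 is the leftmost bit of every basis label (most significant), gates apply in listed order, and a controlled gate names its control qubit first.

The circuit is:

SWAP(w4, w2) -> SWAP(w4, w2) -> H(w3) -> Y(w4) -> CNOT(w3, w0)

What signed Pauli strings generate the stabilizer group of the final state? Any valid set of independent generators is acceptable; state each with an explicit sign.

The stabilizer group can be generated by +XIIXI, +ZIIZI, +IZIII, +IIZII, -IIIIZ, among other valid generating sets. Key observation: gates 1-2 undo each other exactly, leaving only the rest of the circuit to track.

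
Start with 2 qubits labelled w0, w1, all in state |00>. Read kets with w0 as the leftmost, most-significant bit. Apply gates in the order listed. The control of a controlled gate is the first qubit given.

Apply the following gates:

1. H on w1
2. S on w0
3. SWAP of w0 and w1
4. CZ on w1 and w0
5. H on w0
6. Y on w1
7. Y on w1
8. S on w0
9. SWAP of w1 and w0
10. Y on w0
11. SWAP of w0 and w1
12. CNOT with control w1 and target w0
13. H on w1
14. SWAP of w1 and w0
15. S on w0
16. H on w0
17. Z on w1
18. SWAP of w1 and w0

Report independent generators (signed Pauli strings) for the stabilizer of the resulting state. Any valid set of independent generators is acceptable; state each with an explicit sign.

One valid set of independent stabilizer generators is +IY, -ZI (any independent generating set of the same group is equally correct).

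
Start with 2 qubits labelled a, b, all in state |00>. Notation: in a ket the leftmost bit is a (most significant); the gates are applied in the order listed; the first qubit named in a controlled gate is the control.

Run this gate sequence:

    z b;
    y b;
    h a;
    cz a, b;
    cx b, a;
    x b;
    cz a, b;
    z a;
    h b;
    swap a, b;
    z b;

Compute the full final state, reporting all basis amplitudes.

The final amplitudes are -I/2 on |00>, I/2 on |01>, -I/2 on |10>, I/2 on |11>.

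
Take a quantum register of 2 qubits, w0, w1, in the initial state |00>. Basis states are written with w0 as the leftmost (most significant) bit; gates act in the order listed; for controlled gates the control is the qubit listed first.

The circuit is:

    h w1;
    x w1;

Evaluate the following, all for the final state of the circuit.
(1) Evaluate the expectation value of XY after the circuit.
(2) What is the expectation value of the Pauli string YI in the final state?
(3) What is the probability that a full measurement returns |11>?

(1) The observable XY averages to 0.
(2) The observable YI averages to 0.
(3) Outcome |11> occurs with probability 0.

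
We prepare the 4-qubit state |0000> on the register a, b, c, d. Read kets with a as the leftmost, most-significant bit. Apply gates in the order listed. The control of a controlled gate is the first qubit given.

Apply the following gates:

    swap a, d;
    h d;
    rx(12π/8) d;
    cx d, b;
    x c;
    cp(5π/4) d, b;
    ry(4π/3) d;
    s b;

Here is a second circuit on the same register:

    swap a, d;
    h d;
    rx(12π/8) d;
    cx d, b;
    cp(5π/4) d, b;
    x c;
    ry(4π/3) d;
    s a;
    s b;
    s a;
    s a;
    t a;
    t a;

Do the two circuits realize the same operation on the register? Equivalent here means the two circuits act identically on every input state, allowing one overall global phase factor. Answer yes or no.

Yes: on every input state the two circuits agree up to one overall phase factor.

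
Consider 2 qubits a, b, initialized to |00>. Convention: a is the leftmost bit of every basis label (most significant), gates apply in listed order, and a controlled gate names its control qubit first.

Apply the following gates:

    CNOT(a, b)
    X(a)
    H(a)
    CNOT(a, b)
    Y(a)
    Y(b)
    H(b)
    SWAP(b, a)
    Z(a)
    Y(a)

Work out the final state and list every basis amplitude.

The final amplitudes are I/2 on |00>, I/2 on |01>, I/2 on |10>, -I/2 on |11>.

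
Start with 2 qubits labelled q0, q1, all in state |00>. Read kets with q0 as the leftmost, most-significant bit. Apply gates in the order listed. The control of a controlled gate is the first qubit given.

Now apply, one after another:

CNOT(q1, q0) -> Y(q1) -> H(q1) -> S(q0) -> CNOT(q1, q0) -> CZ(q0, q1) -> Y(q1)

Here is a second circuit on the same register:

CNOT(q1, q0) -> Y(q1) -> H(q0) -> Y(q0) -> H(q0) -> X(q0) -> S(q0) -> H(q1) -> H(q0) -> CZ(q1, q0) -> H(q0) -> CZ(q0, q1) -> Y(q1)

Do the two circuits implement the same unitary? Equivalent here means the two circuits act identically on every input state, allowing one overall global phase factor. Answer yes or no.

No — the two circuits implement different unitaries, even allowing a global phase.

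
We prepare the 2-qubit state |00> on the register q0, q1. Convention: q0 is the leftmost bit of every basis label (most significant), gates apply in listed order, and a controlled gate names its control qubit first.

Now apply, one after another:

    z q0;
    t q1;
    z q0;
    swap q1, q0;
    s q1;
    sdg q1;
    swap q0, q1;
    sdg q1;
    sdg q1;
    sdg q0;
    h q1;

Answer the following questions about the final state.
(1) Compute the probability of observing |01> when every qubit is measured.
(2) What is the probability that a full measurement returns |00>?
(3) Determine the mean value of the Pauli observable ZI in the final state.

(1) The probability of measuring |01> is 1/2. Key observation: gates 5-6 undo each other exactly, leaving only the rest of the circuit to track.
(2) A full measurement returns |00> with probability 1/2.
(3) The observable ZI averages to 1.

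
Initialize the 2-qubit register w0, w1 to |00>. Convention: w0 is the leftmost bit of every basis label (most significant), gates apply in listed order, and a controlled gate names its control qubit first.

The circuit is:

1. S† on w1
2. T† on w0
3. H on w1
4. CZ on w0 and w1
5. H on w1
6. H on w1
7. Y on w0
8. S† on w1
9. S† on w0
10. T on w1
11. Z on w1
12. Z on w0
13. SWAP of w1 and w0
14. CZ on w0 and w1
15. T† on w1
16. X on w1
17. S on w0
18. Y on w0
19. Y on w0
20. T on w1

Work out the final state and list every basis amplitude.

The final amplitudes are sqrt(2)*exp(3*I*pi/4)/2 on |00>, 0 on |01>, -sqrt(2)/2 on |10>, 0 on |11>.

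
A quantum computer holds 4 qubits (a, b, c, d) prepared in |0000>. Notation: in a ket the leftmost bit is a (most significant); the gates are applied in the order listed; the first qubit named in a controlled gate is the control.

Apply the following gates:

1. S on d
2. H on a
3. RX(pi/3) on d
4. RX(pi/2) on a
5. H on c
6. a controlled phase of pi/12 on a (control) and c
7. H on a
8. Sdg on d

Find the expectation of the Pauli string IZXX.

In the final state, IZXX has expectation sqrt(3)*(-4 - sqrt(6) - sqrt(2))/16.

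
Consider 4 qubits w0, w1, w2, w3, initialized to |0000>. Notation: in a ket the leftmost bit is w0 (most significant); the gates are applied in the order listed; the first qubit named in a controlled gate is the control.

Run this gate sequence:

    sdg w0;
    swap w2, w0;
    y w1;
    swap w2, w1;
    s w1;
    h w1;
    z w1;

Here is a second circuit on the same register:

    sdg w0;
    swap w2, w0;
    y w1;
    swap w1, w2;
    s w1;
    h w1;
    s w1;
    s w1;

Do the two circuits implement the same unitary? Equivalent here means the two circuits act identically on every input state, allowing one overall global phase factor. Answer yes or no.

Yes — the two circuits implement the same unitary up to a global phase.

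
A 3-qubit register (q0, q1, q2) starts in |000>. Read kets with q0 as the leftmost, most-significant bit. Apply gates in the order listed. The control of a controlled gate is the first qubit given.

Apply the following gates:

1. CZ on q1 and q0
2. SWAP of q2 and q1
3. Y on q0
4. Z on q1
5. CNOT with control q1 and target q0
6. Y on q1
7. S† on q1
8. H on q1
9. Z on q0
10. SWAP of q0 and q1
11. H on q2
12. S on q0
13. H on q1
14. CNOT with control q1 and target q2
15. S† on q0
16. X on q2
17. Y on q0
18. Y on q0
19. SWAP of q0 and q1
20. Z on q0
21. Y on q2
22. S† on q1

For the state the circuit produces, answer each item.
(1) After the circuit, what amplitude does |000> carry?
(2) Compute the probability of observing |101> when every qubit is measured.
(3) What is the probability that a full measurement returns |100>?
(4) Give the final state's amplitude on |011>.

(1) The final state's coefficient on |000> equals -sqrt(2)/4.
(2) A full measurement returns |101> with probability 1/8.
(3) The probability of measuring |100> is 1/8.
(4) |011> carries amplitude sqrt(2)*I/4 in the final state.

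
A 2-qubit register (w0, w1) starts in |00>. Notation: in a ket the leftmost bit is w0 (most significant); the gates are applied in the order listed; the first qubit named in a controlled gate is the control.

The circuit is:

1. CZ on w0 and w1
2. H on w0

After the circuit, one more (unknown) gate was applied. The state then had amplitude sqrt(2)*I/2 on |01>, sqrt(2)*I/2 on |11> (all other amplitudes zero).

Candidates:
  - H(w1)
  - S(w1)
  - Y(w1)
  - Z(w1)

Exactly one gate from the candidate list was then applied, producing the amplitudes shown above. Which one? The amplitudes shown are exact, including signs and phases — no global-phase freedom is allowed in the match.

The unique candidate consistent with the amplitudes is Y(w1).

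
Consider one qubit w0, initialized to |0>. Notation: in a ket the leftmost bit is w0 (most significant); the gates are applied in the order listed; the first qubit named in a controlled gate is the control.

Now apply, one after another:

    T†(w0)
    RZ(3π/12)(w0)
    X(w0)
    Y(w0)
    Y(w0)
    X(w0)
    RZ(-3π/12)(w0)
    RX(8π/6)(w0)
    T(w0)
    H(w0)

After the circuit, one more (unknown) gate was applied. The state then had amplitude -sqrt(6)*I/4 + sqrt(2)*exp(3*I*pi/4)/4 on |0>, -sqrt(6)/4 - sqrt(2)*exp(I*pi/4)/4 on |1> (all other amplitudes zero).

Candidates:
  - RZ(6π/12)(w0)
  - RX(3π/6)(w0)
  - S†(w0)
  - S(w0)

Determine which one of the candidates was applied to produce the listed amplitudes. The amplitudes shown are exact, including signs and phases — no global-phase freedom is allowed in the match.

It was RZ(6π/12)(w0) that produced the state shown.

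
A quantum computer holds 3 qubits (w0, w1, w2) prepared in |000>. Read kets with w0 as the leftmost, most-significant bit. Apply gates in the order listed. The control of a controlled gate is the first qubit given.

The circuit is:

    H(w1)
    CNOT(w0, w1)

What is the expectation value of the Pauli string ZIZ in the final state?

The expectation value of ZIZ is 1.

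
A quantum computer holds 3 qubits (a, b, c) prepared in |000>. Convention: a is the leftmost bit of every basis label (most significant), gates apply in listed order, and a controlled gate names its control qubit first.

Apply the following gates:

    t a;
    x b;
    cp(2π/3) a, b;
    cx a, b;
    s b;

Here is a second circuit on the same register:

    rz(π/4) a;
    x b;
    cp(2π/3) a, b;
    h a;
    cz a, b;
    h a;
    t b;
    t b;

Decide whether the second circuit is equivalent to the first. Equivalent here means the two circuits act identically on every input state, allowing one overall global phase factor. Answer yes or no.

No, they are not equivalent — no single phase factor reconciles the two unitaries.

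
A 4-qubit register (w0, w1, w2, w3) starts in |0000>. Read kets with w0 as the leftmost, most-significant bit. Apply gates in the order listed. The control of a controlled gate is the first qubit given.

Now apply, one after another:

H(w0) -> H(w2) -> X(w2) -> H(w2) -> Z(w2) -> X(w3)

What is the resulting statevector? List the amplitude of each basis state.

The final amplitudes are sqrt(2)/2 on |0001>, sqrt(2)/2 on |1001>, and 0 on every other basis state. Key observation: the block from step 2 through step 5 cancels to the identity and can be dropped.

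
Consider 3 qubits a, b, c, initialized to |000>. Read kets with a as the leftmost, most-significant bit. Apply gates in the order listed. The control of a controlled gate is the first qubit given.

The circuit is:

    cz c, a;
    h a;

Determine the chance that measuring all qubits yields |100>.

The probability of measuring |100> is 1/2.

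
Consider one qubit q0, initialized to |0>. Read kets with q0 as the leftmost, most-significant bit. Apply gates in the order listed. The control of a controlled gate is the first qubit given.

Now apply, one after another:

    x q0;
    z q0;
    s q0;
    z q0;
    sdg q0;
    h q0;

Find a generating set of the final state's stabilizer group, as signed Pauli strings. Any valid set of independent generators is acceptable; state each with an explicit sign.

The stabilizer group can be generated by -X, among other valid generating sets.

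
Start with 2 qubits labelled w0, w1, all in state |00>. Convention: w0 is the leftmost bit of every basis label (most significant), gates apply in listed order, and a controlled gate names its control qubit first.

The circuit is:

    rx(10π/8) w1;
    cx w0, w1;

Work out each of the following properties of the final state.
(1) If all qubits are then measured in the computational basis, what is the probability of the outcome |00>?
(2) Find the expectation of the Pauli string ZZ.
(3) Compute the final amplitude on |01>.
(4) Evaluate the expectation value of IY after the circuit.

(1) The probability of measuring |00> is 1/2 - sqrt(2)/4.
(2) The expectation value of ZZ is -sqrt(2)/2.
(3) The final state's coefficient on |01> equals -I*sqrt(sqrt(2) + 2)/2.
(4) The observable IY averages to sqrt(2)/2.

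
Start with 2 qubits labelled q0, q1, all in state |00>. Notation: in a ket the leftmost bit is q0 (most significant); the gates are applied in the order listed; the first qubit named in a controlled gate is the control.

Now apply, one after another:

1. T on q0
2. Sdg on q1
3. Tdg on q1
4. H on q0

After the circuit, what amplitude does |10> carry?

The final state's coefficient on |10> equals sqrt(2)/2.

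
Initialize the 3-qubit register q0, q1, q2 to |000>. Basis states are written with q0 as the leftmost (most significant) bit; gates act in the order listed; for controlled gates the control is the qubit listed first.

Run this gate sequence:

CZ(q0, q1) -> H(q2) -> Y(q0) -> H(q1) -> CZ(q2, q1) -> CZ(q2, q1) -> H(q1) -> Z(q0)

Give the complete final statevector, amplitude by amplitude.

After the circuit, the state carries amplitude -sqrt(2)*I/2 on |100>, -sqrt(2)*I/2 on |101>, and 0 on every other basis state. Key observation: gates 4-7 undo each other exactly, leaving only the rest of the circuit to track.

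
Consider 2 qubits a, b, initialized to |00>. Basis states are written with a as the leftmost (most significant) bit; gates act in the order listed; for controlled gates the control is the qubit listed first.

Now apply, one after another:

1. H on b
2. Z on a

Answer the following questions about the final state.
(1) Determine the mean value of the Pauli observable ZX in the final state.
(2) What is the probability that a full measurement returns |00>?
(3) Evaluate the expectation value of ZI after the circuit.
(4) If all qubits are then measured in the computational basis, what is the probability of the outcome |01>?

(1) The observable ZX averages to 1.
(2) A full measurement returns |00> with probability 1/2.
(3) In the final state, ZI has expectation 1.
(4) Outcome |01> occurs with probability 1/2.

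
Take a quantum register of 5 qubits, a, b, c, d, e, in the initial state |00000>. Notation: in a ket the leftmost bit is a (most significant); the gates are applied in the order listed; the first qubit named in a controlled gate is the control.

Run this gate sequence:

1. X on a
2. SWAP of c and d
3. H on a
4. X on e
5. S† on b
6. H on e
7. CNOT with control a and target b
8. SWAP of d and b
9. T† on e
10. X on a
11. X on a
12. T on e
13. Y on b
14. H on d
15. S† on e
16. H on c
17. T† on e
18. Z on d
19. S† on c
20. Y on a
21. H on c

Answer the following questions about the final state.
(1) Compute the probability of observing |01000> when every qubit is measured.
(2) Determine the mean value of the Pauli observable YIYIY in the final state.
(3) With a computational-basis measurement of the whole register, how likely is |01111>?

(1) The probability of measuring |01000> is 1/16. Key observation: steps 9-12 multiply out to the identity, so the circuit reduces to the remaining gates.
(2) The observable YIYIY averages to 0.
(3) The probability of measuring |01111> is 1/16.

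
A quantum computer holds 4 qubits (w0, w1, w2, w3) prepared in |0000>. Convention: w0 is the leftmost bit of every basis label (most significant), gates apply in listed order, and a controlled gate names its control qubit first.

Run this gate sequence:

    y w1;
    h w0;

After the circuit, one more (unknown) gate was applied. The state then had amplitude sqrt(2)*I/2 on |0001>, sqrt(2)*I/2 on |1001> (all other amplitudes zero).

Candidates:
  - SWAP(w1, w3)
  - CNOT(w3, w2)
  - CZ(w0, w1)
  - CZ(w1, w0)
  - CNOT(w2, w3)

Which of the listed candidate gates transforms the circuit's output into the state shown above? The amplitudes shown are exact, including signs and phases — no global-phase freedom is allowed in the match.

The unique candidate consistent with the amplitudes is SWAP(w1, w3).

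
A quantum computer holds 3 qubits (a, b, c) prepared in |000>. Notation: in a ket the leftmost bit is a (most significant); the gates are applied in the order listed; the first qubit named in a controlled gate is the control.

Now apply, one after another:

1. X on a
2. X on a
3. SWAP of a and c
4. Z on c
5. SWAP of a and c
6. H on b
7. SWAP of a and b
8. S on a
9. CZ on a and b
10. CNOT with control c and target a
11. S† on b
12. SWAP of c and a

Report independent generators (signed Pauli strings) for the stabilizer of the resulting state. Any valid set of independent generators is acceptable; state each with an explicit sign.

The final state is stabilized by the group generated by +IIY, +ZII, +IZI; other independent generating sets are equally valid.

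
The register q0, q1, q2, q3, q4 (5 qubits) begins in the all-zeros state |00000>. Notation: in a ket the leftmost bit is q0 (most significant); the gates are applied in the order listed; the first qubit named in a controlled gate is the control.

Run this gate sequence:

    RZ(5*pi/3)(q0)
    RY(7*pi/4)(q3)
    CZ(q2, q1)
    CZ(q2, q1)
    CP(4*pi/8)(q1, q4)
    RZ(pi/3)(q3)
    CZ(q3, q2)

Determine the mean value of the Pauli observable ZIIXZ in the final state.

In the final state, ZIIXZ has expectation -sqrt(2)/4. Key observation: gates 3-4 undo each other exactly, leaving only the rest of the circuit to track.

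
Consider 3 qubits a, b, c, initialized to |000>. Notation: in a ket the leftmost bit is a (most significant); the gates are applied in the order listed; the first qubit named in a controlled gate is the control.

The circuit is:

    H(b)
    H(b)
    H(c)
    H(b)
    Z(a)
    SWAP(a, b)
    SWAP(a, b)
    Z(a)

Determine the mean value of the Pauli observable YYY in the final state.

In the final state, YYY has expectation 0. Key observation: steps 5-8 multiply out to the identity, so the circuit reduces to the remaining gates.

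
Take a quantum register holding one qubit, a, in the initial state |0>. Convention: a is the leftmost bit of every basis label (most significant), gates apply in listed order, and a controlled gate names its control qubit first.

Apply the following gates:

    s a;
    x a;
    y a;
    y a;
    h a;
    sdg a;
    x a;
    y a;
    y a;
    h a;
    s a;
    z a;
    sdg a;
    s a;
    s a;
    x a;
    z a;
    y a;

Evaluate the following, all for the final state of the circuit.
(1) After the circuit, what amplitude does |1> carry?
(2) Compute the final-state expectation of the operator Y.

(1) The final state's coefficient on |1> equals -1/2 - I/2.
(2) The observable Y averages to 1.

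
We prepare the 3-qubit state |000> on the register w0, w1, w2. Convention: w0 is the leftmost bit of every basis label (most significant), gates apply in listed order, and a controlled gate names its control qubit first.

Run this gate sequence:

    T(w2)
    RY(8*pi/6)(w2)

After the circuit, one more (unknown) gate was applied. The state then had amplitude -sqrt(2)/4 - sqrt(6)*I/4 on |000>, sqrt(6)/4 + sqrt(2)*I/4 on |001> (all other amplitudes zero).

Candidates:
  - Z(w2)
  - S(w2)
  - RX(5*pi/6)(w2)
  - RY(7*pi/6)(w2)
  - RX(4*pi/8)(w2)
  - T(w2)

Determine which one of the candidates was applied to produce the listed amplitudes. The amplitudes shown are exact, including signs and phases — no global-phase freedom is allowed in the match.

The applied gate was RX(4*pi/8)(w2).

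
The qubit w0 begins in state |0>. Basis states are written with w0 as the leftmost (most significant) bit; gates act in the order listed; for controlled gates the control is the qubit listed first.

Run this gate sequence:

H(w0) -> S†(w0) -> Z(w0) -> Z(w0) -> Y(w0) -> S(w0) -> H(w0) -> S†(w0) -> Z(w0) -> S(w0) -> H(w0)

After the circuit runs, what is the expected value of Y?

In the final state, Y has expectation 0.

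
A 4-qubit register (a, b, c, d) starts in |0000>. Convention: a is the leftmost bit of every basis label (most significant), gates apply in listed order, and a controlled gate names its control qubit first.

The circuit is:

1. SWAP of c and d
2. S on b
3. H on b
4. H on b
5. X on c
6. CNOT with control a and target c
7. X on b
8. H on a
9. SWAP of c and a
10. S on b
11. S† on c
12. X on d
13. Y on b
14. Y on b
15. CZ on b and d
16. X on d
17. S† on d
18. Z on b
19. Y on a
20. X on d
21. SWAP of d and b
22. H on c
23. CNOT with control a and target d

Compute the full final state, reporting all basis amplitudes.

The final amplitudes are 1/2 - I/2 on |0101>, 1/2 + I/2 on |0111>, and 0 on every other basis state.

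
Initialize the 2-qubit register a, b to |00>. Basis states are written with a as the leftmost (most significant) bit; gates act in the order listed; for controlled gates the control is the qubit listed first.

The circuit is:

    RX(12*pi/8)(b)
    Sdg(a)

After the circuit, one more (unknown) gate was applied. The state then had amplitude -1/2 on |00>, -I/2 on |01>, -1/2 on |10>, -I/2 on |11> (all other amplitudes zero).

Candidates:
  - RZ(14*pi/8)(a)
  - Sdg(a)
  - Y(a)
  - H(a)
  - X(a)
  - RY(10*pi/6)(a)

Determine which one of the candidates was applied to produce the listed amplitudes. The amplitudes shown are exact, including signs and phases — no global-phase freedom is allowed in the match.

It was H(a) that produced the state shown.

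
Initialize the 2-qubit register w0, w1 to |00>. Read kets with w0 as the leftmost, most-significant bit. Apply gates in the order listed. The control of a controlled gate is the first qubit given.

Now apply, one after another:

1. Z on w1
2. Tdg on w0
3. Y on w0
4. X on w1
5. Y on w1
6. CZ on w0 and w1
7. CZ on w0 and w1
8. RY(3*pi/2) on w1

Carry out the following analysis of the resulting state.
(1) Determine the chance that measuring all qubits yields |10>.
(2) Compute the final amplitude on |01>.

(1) The probability of measuring |10> is 1/2.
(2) The final state's coefficient on |01> equals 0.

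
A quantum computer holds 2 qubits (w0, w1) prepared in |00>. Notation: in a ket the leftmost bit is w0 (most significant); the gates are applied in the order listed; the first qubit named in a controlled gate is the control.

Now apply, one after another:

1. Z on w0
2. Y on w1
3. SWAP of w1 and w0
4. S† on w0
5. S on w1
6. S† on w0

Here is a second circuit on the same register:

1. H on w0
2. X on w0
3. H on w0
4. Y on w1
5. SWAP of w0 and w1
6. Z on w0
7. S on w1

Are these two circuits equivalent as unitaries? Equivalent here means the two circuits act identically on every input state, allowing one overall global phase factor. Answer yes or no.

Yes, they are equivalent — the unitaries differ by at most a global phase.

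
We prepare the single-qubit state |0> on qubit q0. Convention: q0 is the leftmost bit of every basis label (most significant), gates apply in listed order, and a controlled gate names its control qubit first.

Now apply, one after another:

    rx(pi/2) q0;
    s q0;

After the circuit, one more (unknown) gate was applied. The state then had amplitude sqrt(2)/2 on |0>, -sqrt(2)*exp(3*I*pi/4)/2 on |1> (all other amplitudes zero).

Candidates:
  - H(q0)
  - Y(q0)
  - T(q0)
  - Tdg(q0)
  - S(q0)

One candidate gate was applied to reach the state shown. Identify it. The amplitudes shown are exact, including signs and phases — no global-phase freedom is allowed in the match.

It was Tdg(q0) that produced the state shown.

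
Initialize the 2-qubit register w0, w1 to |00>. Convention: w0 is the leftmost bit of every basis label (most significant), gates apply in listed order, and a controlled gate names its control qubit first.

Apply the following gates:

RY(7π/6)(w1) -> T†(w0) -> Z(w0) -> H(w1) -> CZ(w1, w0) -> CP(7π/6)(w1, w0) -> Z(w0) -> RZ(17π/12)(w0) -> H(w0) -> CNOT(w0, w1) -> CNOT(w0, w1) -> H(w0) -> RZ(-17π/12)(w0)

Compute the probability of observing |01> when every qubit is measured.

The probability of measuring |01> is 3/4. Key observation: the block from step 8 through step 13 cancels to the identity and can be dropped.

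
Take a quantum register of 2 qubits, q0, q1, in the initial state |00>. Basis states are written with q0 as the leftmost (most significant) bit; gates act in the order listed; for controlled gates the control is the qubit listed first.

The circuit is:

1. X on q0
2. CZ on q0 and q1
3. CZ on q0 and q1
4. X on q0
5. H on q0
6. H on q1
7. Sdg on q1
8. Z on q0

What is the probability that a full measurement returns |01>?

Outcome |01> occurs with probability 1/4.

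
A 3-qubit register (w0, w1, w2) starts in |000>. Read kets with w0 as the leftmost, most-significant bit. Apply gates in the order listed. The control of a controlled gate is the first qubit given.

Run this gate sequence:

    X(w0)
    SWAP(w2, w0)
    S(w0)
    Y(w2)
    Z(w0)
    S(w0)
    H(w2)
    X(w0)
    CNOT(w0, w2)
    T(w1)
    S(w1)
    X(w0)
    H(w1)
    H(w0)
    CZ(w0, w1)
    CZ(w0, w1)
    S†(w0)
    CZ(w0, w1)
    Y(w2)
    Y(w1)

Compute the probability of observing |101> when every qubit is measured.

The probability of measuring |101> is 1/8. Key observation: the block from step 15 through step 16 cancels to the identity and can be dropped.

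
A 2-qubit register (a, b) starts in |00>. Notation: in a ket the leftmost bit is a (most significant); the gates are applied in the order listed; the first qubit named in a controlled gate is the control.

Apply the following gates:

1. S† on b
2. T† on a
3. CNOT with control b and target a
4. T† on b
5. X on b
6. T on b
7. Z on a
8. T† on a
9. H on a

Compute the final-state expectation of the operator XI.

In the final state, XI has expectation 1.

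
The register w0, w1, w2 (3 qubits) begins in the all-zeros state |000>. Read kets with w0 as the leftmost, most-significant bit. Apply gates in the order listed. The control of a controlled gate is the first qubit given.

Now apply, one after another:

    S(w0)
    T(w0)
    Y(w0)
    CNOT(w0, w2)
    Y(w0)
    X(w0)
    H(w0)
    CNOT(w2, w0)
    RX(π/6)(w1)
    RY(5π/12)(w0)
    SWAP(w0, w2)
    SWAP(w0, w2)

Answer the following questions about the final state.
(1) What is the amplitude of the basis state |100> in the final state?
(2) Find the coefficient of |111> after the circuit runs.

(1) The amplitude on |100> is 0. Key observation: gates 11-12 undo each other exactly, leaving only the rest of the circuit to track.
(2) The final state's coefficient on |111> equals I*(-sqrt(3*sqrt(2) + 6)/8 - sqrt(2 - sqrt(2))/8 + sqrt(sqrt(2) + 2)/4).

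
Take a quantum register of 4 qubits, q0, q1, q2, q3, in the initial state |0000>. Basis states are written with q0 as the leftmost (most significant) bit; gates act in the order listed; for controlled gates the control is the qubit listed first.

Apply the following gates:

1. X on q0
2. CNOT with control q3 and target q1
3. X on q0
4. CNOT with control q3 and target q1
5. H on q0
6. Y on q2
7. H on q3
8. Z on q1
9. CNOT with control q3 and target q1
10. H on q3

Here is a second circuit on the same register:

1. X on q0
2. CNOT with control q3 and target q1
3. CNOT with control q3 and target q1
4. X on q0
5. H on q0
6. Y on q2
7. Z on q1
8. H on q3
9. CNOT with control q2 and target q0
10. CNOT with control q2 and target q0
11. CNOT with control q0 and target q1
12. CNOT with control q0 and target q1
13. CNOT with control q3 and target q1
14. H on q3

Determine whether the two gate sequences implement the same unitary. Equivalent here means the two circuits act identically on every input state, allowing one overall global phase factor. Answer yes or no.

Yes, they are equivalent — the unitaries differ by at most a global phase.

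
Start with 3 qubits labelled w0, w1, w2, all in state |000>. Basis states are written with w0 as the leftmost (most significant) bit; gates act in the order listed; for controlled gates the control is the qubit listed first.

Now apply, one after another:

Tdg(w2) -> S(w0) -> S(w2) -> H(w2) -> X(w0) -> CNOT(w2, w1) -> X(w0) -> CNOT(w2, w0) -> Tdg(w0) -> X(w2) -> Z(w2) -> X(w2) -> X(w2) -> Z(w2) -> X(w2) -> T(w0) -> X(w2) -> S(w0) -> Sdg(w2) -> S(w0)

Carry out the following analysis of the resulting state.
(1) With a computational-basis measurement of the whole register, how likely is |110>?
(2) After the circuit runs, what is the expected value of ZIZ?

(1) Outcome |110> occurs with probability 1/2. Key observation: gates 10-15 undo each other exactly, leaving only the rest of the circuit to track.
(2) The observable ZIZ averages to -1.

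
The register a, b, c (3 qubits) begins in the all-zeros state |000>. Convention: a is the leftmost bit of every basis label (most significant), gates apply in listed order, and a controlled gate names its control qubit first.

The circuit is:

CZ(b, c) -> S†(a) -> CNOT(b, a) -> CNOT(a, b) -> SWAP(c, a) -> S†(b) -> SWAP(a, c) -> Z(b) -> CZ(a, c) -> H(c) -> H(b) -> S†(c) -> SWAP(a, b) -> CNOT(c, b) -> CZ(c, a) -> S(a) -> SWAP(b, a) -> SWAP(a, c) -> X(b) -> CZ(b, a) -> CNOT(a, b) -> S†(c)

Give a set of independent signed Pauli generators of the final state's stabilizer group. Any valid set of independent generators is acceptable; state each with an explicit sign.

The stabilizer group can be generated by -XZY, -IYZ, +ZIZ, among other valid generating sets.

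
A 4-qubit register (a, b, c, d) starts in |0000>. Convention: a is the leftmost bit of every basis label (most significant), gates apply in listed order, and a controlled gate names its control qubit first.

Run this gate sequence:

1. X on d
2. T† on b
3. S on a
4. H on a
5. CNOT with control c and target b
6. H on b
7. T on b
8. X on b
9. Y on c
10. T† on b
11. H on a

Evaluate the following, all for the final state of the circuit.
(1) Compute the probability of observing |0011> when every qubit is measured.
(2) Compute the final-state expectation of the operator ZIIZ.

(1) A full measurement returns |0011> with probability 1/2.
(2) The expectation value of ZIIZ is -1.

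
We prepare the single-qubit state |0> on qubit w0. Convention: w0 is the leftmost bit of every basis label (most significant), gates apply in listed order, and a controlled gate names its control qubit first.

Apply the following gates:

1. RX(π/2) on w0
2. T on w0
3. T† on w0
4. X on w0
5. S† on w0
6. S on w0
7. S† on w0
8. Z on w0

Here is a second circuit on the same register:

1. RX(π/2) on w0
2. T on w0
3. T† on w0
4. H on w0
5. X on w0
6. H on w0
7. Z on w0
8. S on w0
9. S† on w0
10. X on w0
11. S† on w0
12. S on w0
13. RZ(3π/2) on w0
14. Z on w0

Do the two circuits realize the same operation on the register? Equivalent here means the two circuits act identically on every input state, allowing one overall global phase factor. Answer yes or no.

Yes — the two circuits implement the same unitary up to a global phase.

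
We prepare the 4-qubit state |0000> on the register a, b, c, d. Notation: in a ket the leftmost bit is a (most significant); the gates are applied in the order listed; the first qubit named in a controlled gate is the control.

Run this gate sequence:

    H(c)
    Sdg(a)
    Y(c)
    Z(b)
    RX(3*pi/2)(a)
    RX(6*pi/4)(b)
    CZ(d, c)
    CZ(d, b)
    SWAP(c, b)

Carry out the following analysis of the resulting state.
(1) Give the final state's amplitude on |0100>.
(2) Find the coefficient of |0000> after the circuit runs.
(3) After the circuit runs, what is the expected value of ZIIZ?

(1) The final state's coefficient on |0100> equals sqrt(2)*I/4.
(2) |0000> carries amplitude -sqrt(2)*I/4 in the final state.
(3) In the final state, ZIIZ has expectation 0.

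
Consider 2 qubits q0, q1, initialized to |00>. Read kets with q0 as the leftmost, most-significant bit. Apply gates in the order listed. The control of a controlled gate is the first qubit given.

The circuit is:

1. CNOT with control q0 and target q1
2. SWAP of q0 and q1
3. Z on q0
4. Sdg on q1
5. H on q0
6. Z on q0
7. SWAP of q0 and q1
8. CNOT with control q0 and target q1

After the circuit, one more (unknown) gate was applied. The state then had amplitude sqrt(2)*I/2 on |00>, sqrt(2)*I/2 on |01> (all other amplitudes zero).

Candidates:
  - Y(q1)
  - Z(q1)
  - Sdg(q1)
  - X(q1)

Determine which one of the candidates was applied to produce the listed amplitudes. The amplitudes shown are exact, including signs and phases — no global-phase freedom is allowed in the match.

It was Y(q1) that produced the state shown.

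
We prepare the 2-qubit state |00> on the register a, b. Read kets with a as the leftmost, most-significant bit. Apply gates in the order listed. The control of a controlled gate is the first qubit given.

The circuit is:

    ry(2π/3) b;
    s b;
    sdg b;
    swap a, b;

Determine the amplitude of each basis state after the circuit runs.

After the circuit, the state carries amplitude 1/2 on |00>, 0 on |01>, sqrt(3)/2 on |10>, 0 on |11>. Key observation: steps 2-3 multiply out to the identity, so the circuit reduces to the remaining gates.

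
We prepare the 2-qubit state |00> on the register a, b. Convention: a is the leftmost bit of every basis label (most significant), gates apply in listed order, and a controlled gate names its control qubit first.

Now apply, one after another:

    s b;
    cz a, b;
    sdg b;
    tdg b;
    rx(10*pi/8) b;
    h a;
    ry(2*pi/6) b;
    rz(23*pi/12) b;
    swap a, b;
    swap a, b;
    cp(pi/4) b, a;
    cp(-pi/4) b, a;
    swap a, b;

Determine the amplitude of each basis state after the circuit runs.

The resulting statevector has amplitude sqrt(2)*I*sqrt(sqrt(2)/4 + 1/2)*exp(-23*I*pi/24)/4 - sqrt(6)*sqrt(1/2 - sqrt(2)/4)*exp(-23*I*pi/24)/4 on |00>, sqrt(2)*I*sqrt(sqrt(2)/4 + 1/2)*exp(-23*I*pi/24)/4 - sqrt(6)*sqrt(1/2 - sqrt(2)/4)*exp(-23*I*pi/24)/4 on |01>, -sqrt(2)*sqrt(1/2 - sqrt(2)/4)*exp(23*I*pi/24)/4 - sqrt(6)*I*sqrt(sqrt(2)/4 + 1/2)*exp(23*I*pi/24)/4 on |10>, -sqrt(2)*sqrt(1/2 - sqrt(2)/4)*exp(23*I*pi/24)/4 - sqrt(6)*I*sqrt(sqrt(2)/4 + 1/2)*exp(23*I*pi/24)/4 on |11>. Key observation: the block from step 10 through step 13 cancels to the identity and can be dropped.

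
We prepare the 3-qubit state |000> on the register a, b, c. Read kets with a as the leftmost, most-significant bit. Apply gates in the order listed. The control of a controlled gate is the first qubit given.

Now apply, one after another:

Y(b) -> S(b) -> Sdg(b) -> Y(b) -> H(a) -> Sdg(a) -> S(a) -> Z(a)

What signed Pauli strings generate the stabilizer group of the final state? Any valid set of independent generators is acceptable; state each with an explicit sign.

The final state is stabilized by the group generated by -XII, +IZI, +IIZ; other independent generating sets are equally valid. Key observation: gates 1-4 undo each other exactly, leaving only the rest of the circuit to track.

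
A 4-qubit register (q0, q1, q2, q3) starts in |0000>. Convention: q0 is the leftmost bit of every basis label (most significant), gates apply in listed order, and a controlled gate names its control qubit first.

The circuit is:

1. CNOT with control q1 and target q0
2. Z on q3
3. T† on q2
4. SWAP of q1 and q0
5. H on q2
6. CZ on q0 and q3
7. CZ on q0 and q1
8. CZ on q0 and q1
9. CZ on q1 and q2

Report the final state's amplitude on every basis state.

After the circuit, the state carries amplitude sqrt(2)/2 on |0000>, sqrt(2)/2 on |0010>, and 0 on every other basis state.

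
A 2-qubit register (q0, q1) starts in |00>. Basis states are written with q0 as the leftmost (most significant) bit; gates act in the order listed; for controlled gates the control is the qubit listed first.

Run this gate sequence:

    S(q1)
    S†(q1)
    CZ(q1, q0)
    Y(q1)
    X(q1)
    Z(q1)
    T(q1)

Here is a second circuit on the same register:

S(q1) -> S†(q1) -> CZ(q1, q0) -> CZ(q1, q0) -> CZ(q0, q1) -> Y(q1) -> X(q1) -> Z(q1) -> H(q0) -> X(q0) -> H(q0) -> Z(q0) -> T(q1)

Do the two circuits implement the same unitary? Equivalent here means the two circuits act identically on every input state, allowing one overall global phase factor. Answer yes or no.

Yes: on every input state the two circuits agree up to one overall phase factor.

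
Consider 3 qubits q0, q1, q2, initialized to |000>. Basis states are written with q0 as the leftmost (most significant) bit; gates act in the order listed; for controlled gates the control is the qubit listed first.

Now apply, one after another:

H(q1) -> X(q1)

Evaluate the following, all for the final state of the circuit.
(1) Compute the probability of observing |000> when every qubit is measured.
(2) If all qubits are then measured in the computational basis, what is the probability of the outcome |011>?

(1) The probability of measuring |000> is 1/2.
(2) A full measurement returns |011> with probability 0.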